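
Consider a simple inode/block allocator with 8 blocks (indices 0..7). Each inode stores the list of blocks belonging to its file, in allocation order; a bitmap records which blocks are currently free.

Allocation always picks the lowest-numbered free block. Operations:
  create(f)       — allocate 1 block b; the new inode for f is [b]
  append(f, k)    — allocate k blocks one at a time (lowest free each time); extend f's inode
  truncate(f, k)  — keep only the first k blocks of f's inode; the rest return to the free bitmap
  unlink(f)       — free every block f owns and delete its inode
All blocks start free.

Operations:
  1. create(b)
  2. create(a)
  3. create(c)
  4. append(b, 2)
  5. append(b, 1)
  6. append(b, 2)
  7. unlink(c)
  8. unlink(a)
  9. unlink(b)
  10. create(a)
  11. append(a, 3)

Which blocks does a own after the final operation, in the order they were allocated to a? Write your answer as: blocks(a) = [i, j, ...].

create(b): bitmap=F....... | b=[0]
create(a): bitmap=FF...... | a=[1] b=[0]
create(c): bitmap=FFF..... | a=[1] b=[0] c=[2]
append(b, 2): bitmap=FFFFF... | a=[1] b=[0, 3, 4] c=[2]
append(b, 1): bitmap=FFFFFF.. | a=[1] b=[0, 3, 4, 5] c=[2]
append(b, 2): bitmap=FFFFFFFF | a=[1] b=[0, 3, 4, 5, 6, 7] c=[2]
unlink(c): bitmap=FF.FFFFF | a=[1] b=[0, 3, 4, 5, 6, 7]
unlink(a): bitmap=F..FFFFF | b=[0, 3, 4, 5, 6, 7]
unlink(b): bitmap=........ | 
create(a): bitmap=F....... | a=[0]
append(a, 3): bitmap=FFFF.... | a=[0, 1, 2, 3]

blocks(a) = [0, 1, 2, 3]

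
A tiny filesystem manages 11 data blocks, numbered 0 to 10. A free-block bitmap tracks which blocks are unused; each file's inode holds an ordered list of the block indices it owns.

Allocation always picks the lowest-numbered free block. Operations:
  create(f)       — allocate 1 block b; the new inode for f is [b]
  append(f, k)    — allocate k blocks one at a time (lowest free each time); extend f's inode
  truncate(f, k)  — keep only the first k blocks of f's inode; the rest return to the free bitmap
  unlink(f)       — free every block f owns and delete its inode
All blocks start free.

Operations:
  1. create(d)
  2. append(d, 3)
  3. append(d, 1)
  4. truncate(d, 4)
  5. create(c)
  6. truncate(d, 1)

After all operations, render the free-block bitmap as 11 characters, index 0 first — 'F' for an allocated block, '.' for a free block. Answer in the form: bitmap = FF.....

after create(d) → d:[0]  free=[F..........]
after append(d, 3) → d:[0, 1, 2, 3]  free=[FFFF.......]
after append(d, 1) → d:[0, 1, 2, 3, 4]  free=[FFFFF......]
after truncate(d, 4) → d:[0, 1, 2, 3]  free=[FFFF.......]
after create(c) → c:[4], d:[0, 1, 2, 3]  free=[FFFFF......]
after truncate(d, 1) → c:[4], d:[0]  free=[F...F......]

bitmap = F...F......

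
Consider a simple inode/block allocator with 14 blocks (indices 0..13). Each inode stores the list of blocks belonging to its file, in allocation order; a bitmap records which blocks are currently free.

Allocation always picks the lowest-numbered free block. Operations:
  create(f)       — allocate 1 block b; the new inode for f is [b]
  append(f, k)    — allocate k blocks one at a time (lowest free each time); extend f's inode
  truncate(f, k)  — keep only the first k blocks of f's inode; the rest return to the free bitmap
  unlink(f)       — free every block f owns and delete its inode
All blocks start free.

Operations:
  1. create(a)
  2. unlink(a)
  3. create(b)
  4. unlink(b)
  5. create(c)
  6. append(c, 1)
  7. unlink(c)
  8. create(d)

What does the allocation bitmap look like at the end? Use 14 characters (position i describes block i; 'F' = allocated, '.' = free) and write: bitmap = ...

after create(a) → a:[0]  free=[F.............]
after unlink(a) →   free=[..............]
after create(b) → b:[0]  free=[F.............]
after unlink(b) →   free=[..............]
after create(c) → c:[0]  free=[F.............]
after append(c, 1) → c:[0, 1]  free=[FF............]
after unlink(c) →   free=[..............]
after create(d) → d:[0]  free=[F.............]

bitmap = F.............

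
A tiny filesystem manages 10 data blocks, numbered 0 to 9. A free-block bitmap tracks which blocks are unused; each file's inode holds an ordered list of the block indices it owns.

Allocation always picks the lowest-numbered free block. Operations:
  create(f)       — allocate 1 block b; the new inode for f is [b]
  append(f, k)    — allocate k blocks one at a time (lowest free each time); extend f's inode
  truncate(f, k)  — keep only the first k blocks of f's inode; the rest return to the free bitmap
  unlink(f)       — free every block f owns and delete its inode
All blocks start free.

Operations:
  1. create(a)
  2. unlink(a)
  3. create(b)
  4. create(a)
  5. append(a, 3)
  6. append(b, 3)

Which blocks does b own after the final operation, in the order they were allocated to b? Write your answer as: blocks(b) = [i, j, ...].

blocks(b) = [0, 5, 6, 7]

after create(a) → a:[0]  free=[F.........]
after unlink(a) →   free=[..........]
after create(b) → b:[0]  free=[F.........]
after create(a) → a:[1], b:[0]  free=[FF........]
after append(a, 3) → a:[1, 2, 3, 4], b:[0]  free=[FFFFF.....]
after append(b, 3) → a:[1, 2, 3, 4], b:[0, 5, 6, 7]  free=[FFFFFFFF..]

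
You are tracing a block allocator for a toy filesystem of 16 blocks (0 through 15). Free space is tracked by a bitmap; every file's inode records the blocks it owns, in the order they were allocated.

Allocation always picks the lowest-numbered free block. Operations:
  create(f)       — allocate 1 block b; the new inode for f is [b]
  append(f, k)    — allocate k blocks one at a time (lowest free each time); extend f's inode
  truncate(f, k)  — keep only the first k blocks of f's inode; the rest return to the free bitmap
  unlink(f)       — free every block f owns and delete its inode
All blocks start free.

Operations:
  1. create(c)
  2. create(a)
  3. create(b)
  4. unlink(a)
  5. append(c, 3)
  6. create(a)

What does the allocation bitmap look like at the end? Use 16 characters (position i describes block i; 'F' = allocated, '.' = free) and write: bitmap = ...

bitmap = FFFFFF..........

create(c): bitmap=F............... | c=[0]
create(a): bitmap=FF.............. | a=[1] c=[0]
create(b): bitmap=FFF............. | a=[1] b=[2] c=[0]
unlink(a): bitmap=F.F............. | b=[2] c=[0]
append(c, 3): bitmap=FFFFF........... | b=[2] c=[0, 1, 3, 4]
create(a): bitmap=FFFFFF.......... | a=[5] b=[2] c=[0, 1, 3, 4]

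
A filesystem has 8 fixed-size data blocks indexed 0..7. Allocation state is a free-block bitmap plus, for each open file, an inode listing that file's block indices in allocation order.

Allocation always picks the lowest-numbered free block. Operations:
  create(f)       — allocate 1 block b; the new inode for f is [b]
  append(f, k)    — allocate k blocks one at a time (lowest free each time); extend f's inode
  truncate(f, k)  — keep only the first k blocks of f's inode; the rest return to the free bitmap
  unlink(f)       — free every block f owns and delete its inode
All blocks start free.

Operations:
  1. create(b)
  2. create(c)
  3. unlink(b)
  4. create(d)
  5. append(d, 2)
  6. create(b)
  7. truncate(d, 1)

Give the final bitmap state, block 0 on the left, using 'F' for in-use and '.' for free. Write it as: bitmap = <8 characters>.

[1] create(b) — b=0 (map F.......)
[2] create(c) — b=0 c=1 (map FF......)
[3] unlink(b) — c=1 (map .F......)
[4] create(d) — c=1 d=0 (map FF......)
[5] append(d, 2) — c=1 d=0,2,3 (map FFFF....)
[6] create(b) — b=4 c=1 d=0,2,3 (map FFFFF...)
[7] truncate(d, 1) — b=4 c=1 d=0 (map FF..F...)

bitmap = FF..F...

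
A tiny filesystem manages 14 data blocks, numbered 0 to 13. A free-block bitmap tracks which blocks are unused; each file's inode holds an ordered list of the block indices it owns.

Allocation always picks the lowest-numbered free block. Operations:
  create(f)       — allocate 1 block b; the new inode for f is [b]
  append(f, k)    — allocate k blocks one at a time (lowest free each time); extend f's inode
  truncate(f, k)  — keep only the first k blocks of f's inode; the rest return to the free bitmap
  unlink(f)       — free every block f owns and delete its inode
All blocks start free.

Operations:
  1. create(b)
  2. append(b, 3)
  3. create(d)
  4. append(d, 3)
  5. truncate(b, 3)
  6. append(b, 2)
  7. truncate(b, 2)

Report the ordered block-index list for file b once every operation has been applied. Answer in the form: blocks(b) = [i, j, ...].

blocks(b) = [0, 1]

create(b): bitmap=F............. | b=[0]
append(b, 3): bitmap=FFFF.......... | b=[0, 1, 2, 3]
create(d): bitmap=FFFFF......... | b=[0, 1, 2, 3] d=[4]
append(d, 3): bitmap=FFFFFFFF...... | b=[0, 1, 2, 3] d=[4, 5, 6, 7]
truncate(b, 3): bitmap=FFF.FFFF...... | b=[0, 1, 2] d=[4, 5, 6, 7]
append(b, 2): bitmap=FFFFFFFFF..... | b=[0, 1, 2, 3, 8] d=[4, 5, 6, 7]
truncate(b, 2): bitmap=FF..FFFF...... | b=[0, 1] d=[4, 5, 6, 7]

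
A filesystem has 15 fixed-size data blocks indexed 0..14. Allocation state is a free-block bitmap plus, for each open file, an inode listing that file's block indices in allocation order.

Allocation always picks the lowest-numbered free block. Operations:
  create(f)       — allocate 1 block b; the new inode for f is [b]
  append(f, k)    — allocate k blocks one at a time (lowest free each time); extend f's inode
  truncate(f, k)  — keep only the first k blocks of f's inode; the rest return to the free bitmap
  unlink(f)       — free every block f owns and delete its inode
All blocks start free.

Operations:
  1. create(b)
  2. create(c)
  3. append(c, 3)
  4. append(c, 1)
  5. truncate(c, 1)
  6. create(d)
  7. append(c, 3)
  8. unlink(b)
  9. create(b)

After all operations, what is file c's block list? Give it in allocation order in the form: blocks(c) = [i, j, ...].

[1] create(b) — b=0 (map F..............)
[2] create(c) — b=0 c=1 (map FF.............)
[3] append(c, 3) — b=0 c=1,2,3,4 (map FFFFF..........)
[4] append(c, 1) — b=0 c=1,2,3,4,5 (map FFFFFF.........)
[5] truncate(c, 1) — b=0 c=1 (map FF.............)
[6] create(d) — b=0 c=1 d=2 (map FFF............)
[7] append(c, 3) — b=0 c=1,3,4,5 d=2 (map FFFFFF.........)
[8] unlink(b) — c=1,3,4,5 d=2 (map .FFFFF.........)
[9] create(b) — b=0 c=1,3,4,5 d=2 (map FFFFFF.........)

blocks(c) = [1, 3, 4, 5]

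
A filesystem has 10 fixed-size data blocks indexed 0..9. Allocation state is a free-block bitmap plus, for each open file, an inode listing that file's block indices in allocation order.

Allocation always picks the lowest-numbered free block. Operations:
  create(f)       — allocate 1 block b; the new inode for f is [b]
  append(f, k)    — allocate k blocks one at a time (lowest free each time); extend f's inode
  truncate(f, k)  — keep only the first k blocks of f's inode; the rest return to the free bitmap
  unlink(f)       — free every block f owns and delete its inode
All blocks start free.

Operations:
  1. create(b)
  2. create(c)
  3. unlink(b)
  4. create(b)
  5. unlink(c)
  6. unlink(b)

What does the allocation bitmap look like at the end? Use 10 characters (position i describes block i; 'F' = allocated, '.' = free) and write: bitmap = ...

after create(b) → b:[0]  free=[F.........]
after create(c) → b:[0], c:[1]  free=[FF........]
after unlink(b) → c:[1]  free=[.F........]
after create(b) → b:[0], c:[1]  free=[FF........]
after unlink(c) → b:[0]  free=[F.........]
after unlink(b) →   free=[..........]

bitmap = ..........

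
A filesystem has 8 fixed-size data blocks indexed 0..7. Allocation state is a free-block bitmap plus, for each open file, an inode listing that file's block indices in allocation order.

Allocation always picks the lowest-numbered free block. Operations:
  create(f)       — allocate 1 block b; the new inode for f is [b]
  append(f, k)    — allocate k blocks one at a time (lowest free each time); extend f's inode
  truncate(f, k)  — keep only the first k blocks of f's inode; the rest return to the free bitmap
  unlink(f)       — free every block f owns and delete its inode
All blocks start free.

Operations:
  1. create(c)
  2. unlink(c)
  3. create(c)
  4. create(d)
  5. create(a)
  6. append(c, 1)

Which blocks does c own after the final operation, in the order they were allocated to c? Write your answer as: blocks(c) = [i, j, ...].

blocks(c) = [0, 3]

  1. create(c)  ⇒  F.......  {c→[0]}
  2. unlink(c)  ⇒  ........  {}
  3. create(c)  ⇒  F.......  {c→[0]}
  4. create(d)  ⇒  FF......  {c→[0]; d→[1]}
  5. create(a)  ⇒  FFF.....  {a→[2]; c→[0]; d→[1]}
  6. append(c, 1)  ⇒  FFFF....  {a→[2]; c→[0, 3]; d→[1]}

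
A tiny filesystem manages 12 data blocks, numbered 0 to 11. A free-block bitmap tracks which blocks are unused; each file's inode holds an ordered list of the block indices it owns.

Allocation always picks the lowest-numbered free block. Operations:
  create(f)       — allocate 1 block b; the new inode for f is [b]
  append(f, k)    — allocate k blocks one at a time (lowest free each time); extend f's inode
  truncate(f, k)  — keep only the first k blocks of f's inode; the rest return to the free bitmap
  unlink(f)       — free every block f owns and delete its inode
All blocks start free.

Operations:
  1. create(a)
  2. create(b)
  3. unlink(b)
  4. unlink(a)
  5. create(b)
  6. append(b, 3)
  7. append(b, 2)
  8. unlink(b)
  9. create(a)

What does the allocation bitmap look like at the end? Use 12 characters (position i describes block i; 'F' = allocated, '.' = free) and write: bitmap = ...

bitmap = F...........

create(a): bitmap=F........... | a=[0]
create(b): bitmap=FF.......... | a=[0] b=[1]
unlink(b): bitmap=F........... | a=[0]
unlink(a): bitmap=............ | 
create(b): bitmap=F........... | b=[0]
append(b, 3): bitmap=FFFF........ | b=[0, 1, 2, 3]
append(b, 2): bitmap=FFFFFF...... | b=[0, 1, 2, 3, 4, 5]
unlink(b): bitmap=............ | 
create(a): bitmap=F........... | a=[0]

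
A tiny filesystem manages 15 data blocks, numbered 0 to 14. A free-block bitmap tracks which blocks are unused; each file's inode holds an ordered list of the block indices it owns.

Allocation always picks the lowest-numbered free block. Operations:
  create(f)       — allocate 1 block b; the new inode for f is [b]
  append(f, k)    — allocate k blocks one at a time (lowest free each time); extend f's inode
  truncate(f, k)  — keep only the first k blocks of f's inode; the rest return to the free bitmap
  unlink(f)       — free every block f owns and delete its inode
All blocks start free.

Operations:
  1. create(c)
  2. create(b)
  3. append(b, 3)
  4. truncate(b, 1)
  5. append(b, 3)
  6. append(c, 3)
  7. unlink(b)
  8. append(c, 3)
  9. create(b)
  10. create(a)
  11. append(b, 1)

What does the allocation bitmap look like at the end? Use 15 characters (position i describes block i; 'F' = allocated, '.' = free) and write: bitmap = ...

[1] create(c) — c=0 (map F..............)
[2] create(b) — b=1 c=0 (map FF.............)
[3] append(b, 3) — b=1,2,3,4 c=0 (map FFFFF..........)
[4] truncate(b, 1) — b=1 c=0 (map FF.............)
[5] append(b, 3) — b=1,2,3,4 c=0 (map FFFFF..........)
[6] append(c, 3) — b=1,2,3,4 c=0,5,6,7 (map FFFFFFFF.......)
[7] unlink(b) — c=0,5,6,7 (map F....FFF.......)
[8] append(c, 3) — c=0,5,6,7,1,2,3 (map FFFF.FFF.......)
[9] create(b) — b=4 c=0,5,6,7,1,2,3 (map FFFFFFFF.......)
[10] create(a) — a=8 b=4 c=0,5,6,7,1,2,3 (map FFFFFFFFF......)
[11] append(b, 1) — a=8 b=4,9 c=0,5,6,7,1,2,3 (map FFFFFFFFFF.....)

bitmap = FFFFFFFFFF.....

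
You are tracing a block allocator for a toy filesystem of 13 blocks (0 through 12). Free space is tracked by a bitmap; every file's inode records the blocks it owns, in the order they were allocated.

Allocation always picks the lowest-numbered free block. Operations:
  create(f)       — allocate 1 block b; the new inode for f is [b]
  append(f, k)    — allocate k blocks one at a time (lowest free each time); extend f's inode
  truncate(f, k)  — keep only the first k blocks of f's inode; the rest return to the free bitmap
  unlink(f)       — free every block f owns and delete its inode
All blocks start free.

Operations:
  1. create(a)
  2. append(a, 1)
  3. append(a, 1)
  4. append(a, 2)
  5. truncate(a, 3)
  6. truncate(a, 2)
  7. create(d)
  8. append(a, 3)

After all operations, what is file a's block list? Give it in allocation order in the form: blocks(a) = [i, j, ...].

blocks(a) = [0, 1, 3, 4, 5]

[1] create(a) — a=0 (map F............)
[2] append(a, 1) — a=0,1 (map FF...........)
[3] append(a, 1) — a=0,1,2 (map FFF..........)
[4] append(a, 2) — a=0,1,2,3,4 (map FFFFF........)
[5] truncate(a, 3) — a=0,1,2 (map FFF..........)
[6] truncate(a, 2) — a=0,1 (map FF...........)
[7] create(d) — a=0,1 d=2 (map FFF..........)
[8] append(a, 3) — a=0,1,3,4,5 d=2 (map FFFFFF.......)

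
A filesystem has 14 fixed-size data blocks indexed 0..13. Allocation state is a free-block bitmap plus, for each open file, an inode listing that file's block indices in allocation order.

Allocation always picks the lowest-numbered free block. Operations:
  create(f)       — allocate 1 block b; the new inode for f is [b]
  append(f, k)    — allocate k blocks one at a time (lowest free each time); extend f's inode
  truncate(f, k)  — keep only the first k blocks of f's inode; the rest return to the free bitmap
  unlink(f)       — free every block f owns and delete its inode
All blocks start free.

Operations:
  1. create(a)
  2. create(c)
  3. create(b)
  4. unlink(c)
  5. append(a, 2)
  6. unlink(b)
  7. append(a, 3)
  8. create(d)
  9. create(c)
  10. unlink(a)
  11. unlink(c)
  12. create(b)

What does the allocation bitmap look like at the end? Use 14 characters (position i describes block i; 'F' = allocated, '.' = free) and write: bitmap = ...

[1] create(a) — a=0 (map F.............)
[2] create(c) — a=0 c=1 (map FF............)
[3] create(b) — a=0 b=2 c=1 (map FFF...........)
[4] unlink(c) — a=0 b=2 (map F.F...........)
[5] append(a, 2) — a=0,1,3 b=2 (map FFFF..........)
[6] unlink(b) — a=0,1,3 (map FF.F..........)
[7] append(a, 3) — a=0,1,3,2,4,5 (map FFFFFF........)
[8] create(d) — a=0,1,3,2,4,5 d=6 (map FFFFFFF.......)
[9] create(c) — a=0,1,3,2,4,5 c=7 d=6 (map FFFFFFFF......)
[10] unlink(a) — c=7 d=6 (map ......FF......)
[11] unlink(c) — d=6 (map ......F.......)
[12] create(b) — b=0 d=6 (map F.....F.......)

bitmap = F.....F.......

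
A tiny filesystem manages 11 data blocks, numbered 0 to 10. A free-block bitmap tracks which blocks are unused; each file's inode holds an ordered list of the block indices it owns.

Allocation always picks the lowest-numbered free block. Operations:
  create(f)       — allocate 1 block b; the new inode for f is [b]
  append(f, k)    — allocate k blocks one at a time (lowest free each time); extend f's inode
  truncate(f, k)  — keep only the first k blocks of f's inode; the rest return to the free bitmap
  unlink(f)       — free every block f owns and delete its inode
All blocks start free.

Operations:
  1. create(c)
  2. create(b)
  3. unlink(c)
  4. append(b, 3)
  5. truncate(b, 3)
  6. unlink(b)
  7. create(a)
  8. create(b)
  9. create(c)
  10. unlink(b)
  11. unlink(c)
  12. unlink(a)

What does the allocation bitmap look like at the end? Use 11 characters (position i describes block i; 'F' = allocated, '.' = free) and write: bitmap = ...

bitmap = ...........

[1] create(c) — c=0 (map F..........)
[2] create(b) — b=1 c=0 (map FF.........)
[3] unlink(c) — b=1 (map .F.........)
[4] append(b, 3) — b=1,0,2,3 (map FFFF.......)
[5] truncate(b, 3) — b=1,0,2 (map FFF........)
[6] unlink(b) —  (map ...........)
[7] create(a) — a=0 (map F..........)
[8] create(b) — a=0 b=1 (map FF.........)
[9] create(c) — a=0 b=1 c=2 (map FFF........)
[10] unlink(b) — a=0 c=2 (map F.F........)
[11] unlink(c) — a=0 (map F..........)
[12] unlink(a) —  (map ...........)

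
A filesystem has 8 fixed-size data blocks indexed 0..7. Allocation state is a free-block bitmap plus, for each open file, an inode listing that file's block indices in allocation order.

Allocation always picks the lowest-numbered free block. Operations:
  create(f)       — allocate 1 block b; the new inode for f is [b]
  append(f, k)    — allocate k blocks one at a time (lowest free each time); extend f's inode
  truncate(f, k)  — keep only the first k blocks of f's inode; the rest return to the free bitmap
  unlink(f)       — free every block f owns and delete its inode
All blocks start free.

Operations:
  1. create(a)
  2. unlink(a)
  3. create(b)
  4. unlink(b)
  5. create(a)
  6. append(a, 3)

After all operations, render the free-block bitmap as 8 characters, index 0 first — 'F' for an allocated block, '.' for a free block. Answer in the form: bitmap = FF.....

bitmap = FFFF....

create(a): bitmap=F....... | a=[0]
unlink(a): bitmap=........ | 
create(b): bitmap=F....... | b=[0]
unlink(b): bitmap=........ | 
create(a): bitmap=F....... | a=[0]
append(a, 3): bitmap=FFFF.... | a=[0, 1, 2, 3]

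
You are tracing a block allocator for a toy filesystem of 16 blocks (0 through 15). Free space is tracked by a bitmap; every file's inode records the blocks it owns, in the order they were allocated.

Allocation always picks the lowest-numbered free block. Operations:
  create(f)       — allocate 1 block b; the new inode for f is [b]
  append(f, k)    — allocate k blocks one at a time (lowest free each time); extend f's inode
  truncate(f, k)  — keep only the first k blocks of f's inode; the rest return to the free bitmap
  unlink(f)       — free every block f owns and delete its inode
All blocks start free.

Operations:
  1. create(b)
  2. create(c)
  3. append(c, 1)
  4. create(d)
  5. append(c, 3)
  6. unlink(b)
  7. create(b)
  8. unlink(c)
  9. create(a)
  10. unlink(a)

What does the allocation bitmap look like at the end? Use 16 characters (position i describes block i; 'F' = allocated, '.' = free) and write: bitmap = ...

bitmap = F..F............

  1. create(b)  ⇒  F...............  {b→[0]}
  2. create(c)  ⇒  FF..............  {b→[0]; c→[1]}
  3. append(c, 1)  ⇒  FFF.............  {b→[0]; c→[1, 2]}
  4. create(d)  ⇒  FFFF............  {b→[0]; c→[1, 2]; d→[3]}
  5. append(c, 3)  ⇒  FFFFFFF.........  {b→[0]; c→[1, 2, 4, 5, 6]; d→[3]}
  6. unlink(b)  ⇒  .FFFFFF.........  {c→[1, 2, 4, 5, 6]; d→[3]}
  7. create(b)  ⇒  FFFFFFF.........  {b→[0]; c→[1, 2, 4, 5, 6]; d→[3]}
  8. unlink(c)  ⇒  F..F............  {b→[0]; d→[3]}
  9. create(a)  ⇒  FF.F............  {a→[1]; b→[0]; d→[3]}
  10. unlink(a)  ⇒  F..F............  {b→[0]; d→[3]}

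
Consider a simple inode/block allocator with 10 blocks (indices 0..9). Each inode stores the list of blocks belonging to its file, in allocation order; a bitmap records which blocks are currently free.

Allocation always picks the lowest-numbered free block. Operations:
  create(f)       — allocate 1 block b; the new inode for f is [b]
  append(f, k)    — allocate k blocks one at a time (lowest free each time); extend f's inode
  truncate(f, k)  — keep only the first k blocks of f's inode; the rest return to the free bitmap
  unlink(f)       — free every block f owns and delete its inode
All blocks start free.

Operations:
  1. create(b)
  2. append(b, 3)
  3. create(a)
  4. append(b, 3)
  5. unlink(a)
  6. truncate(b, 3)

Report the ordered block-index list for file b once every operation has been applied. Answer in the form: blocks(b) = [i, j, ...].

blocks(b) = [0, 1, 2]

after create(b) → b:[0]  free=[F.........]
after append(b, 3) → b:[0, 1, 2, 3]  free=[FFFF......]
after create(a) → a:[4], b:[0, 1, 2, 3]  free=[FFFFF.....]
after append(b, 3) → a:[4], b:[0, 1, 2, 3, 5, 6, 7]  free=[FFFFFFFF..]
after unlink(a) → b:[0, 1, 2, 3, 5, 6, 7]  free=[FFFF.FFF..]
after truncate(b, 3) → b:[0, 1, 2]  free=[FFF.......]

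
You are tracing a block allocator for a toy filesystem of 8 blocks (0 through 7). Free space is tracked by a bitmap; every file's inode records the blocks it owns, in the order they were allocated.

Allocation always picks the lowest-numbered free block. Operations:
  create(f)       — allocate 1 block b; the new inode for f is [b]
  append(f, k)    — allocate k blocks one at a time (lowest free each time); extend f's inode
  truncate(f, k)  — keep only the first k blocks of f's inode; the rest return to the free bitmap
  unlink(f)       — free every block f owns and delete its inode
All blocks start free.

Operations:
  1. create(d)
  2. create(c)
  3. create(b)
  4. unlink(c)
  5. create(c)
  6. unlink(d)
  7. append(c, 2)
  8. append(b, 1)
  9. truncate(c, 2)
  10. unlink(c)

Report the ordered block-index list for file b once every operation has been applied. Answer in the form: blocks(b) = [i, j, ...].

create(d): bitmap=F....... | d=[0]
create(c): bitmap=FF...... | c=[1] d=[0]
create(b): bitmap=FFF..... | b=[2] c=[1] d=[0]
unlink(c): bitmap=F.F..... | b=[2] d=[0]
create(c): bitmap=FFF..... | b=[2] c=[1] d=[0]
unlink(d): bitmap=.FF..... | b=[2] c=[1]
append(c, 2): bitmap=FFFF.... | b=[2] c=[1, 0, 3]
append(b, 1): bitmap=FFFFF... | b=[2, 4] c=[1, 0, 3]
truncate(c, 2): bitmap=FFF.F... | b=[2, 4] c=[1, 0]
unlink(c): bitmap=..F.F... | b=[2, 4]

blocks(b) = [2, 4]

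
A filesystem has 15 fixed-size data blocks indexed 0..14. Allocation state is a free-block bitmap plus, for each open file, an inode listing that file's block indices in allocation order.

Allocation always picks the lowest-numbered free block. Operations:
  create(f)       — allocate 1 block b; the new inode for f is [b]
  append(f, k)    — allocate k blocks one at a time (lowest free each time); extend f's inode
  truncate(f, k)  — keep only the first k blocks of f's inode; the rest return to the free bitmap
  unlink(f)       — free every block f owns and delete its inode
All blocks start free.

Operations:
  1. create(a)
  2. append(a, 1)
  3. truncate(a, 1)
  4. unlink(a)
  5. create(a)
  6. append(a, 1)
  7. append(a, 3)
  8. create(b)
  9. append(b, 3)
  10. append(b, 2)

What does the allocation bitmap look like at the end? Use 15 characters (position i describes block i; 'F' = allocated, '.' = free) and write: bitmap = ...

bitmap = FFFFFFFFFFF....

after create(a) → a:[0]  free=[F..............]
after append(a, 1) → a:[0, 1]  free=[FF.............]
after truncate(a, 1) → a:[0]  free=[F..............]
after unlink(a) →   free=[...............]
after create(a) → a:[0]  free=[F..............]
after append(a, 1) → a:[0, 1]  free=[FF.............]
after append(a, 3) → a:[0, 1, 2, 3, 4]  free=[FFFFF..........]
after create(b) → a:[0, 1, 2, 3, 4], b:[5]  free=[FFFFFF.........]
after append(b, 3) → a:[0, 1, 2, 3, 4], b:[5, 6, 7, 8]  free=[FFFFFFFFF......]
after append(b, 2) → a:[0, 1, 2, 3, 4], b:[5, 6, 7, 8, 9, 10]  free=[FFFFFFFFFFF....]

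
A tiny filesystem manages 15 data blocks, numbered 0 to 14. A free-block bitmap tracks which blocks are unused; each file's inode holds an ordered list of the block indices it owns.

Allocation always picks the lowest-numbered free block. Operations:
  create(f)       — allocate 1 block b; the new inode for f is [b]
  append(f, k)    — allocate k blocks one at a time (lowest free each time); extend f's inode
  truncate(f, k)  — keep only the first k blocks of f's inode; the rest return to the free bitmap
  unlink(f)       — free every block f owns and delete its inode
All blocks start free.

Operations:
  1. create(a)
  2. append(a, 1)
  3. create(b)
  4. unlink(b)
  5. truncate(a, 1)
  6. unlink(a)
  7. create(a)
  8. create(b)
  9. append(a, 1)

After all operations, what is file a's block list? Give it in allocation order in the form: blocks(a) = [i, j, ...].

  1. create(a)  ⇒  F..............  {a→[0]}
  2. append(a, 1)  ⇒  FF.............  {a→[0, 1]}
  3. create(b)  ⇒  FFF............  {a→[0, 1]; b→[2]}
  4. unlink(b)  ⇒  FF.............  {a→[0, 1]}
  5. truncate(a, 1)  ⇒  F..............  {a→[0]}
  6. unlink(a)  ⇒  ...............  {}
  7. create(a)  ⇒  F..............  {a→[0]}
  8. create(b)  ⇒  FF.............  {a→[0]; b→[1]}
  9. append(a, 1)  ⇒  FFF............  {a→[0, 2]; b→[1]}

blocks(a) = [0, 2]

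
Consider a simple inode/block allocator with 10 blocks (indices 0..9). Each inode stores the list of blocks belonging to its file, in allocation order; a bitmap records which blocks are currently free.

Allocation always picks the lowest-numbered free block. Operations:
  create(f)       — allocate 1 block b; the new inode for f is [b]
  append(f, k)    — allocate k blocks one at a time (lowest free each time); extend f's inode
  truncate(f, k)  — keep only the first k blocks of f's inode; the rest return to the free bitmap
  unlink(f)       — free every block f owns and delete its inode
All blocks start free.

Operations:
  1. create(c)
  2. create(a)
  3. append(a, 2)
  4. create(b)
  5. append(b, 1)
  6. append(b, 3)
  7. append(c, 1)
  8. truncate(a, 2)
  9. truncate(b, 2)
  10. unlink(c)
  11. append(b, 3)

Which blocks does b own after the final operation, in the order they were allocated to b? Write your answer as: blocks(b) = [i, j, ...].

after create(c) → c:[0]  free=[F.........]
after create(a) → a:[1], c:[0]  free=[FF........]
after append(a, 2) → a:[1, 2, 3], c:[0]  free=[FFFF......]
after create(b) → a:[1, 2, 3], b:[4], c:[0]  free=[FFFFF.....]
after append(b, 1) → a:[1, 2, 3], b:[4, 5], c:[0]  free=[FFFFFF....]
after append(b, 3) → a:[1, 2, 3], b:[4, 5, 6, 7, 8], c:[0]  free=[FFFFFFFFF.]
after append(c, 1) → a:[1, 2, 3], b:[4, 5, 6, 7, 8], c:[0, 9]  free=[FFFFFFFFFF]
after truncate(a, 2) → a:[1, 2], b:[4, 5, 6, 7, 8], c:[0, 9]  free=[FFF.FFFFFF]
after truncate(b, 2) → a:[1, 2], b:[4, 5], c:[0, 9]  free=[FFF.FF...F]
after unlink(c) → a:[1, 2], b:[4, 5]  free=[.FF.FF....]
after append(b, 3) → a:[1, 2], b:[4, 5, 0, 3, 6]  free=[FFFFFFF...]

blocks(b) = [4, 5, 0, 3, 6]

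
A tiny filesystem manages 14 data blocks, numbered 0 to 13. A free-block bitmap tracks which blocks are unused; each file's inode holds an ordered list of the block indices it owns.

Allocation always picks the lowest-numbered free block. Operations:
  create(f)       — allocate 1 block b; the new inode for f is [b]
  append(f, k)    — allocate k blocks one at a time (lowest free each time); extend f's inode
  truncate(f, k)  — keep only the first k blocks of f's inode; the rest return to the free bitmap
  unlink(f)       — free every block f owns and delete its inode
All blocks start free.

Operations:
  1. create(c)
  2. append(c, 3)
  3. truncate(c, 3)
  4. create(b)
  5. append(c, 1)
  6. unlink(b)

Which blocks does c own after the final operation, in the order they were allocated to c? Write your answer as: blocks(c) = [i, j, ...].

blocks(c) = [0, 1, 2, 4]

  1. create(c)  ⇒  F.............  {c→[0]}
  2. append(c, 3)  ⇒  FFFF..........  {c→[0, 1, 2, 3]}
  3. truncate(c, 3)  ⇒  FFF...........  {c→[0, 1, 2]}
  4. create(b)  ⇒  FFFF..........  {b→[3]; c→[0, 1, 2]}
  5. append(c, 1)  ⇒  FFFFF.........  {b→[3]; c→[0, 1, 2, 4]}
  6. unlink(b)  ⇒  FFF.F.........  {c→[0, 1, 2, 4]}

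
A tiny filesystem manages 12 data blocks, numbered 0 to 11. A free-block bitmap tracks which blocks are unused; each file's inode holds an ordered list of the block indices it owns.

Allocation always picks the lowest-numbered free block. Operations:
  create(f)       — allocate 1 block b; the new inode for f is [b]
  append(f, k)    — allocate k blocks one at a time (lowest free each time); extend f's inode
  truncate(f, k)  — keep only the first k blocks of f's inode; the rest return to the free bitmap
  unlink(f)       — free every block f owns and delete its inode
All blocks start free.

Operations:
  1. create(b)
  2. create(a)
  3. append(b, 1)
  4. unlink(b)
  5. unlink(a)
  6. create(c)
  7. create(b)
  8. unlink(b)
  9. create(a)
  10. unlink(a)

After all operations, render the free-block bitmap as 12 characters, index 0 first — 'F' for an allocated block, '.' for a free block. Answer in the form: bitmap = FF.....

after create(b) → b:[0]  free=[F...........]
after create(a) → a:[1], b:[0]  free=[FF..........]
after append(b, 1) → a:[1], b:[0, 2]  free=[FFF.........]
after unlink(b) → a:[1]  free=[.F..........]
after unlink(a) →   free=[............]
after create(c) → c:[0]  free=[F...........]
after create(b) → b:[1], c:[0]  free=[FF..........]
after unlink(b) → c:[0]  free=[F...........]
after create(a) → a:[1], c:[0]  free=[FF..........]
after unlink(a) → c:[0]  free=[F...........]

bitmap = F...........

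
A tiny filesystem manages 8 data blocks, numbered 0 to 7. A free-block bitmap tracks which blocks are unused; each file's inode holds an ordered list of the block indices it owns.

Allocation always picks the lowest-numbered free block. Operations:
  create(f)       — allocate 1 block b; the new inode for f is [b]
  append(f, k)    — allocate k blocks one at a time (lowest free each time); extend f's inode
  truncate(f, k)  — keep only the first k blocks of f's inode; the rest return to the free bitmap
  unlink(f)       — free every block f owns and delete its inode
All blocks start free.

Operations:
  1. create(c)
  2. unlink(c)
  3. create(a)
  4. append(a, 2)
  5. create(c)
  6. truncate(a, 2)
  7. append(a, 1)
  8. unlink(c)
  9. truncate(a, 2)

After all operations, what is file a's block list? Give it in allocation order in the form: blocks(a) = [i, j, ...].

blocks(a) = [0, 1]

after create(c) → c:[0]  free=[F.......]
after unlink(c) →   free=[........]
after create(a) → a:[0]  free=[F.......]
after append(a, 2) → a:[0, 1, 2]  free=[FFF.....]
after create(c) → a:[0, 1, 2], c:[3]  free=[FFFF....]
after truncate(a, 2) → a:[0, 1], c:[3]  free=[FF.F....]
after append(a, 1) → a:[0, 1, 2], c:[3]  free=[FFFF....]
after unlink(c) → a:[0, 1, 2]  free=[FFF.....]
after truncate(a, 2) → a:[0, 1]  free=[FF......]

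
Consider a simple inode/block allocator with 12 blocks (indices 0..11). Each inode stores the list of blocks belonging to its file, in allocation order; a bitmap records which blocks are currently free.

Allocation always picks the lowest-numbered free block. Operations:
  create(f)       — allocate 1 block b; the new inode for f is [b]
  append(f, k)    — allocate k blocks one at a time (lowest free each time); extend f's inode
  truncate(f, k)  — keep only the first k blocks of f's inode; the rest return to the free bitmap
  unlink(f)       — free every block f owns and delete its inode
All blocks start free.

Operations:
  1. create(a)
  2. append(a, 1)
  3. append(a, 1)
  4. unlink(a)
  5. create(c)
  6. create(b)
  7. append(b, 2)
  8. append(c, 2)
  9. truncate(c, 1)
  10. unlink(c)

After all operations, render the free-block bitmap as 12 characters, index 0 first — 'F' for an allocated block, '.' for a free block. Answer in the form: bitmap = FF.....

bitmap = .FFF........

after create(a) → a:[0]  free=[F...........]
after append(a, 1) → a:[0, 1]  free=[FF..........]
after append(a, 1) → a:[0, 1, 2]  free=[FFF.........]
after unlink(a) →   free=[............]
after create(c) → c:[0]  free=[F...........]
after create(b) → b:[1], c:[0]  free=[FF..........]
after append(b, 2) → b:[1, 2, 3], c:[0]  free=[FFFF........]
after append(c, 2) → b:[1, 2, 3], c:[0, 4, 5]  free=[FFFFFF......]
after truncate(c, 1) → b:[1, 2, 3], c:[0]  free=[FFFF........]
after unlink(c) → b:[1, 2, 3]  free=[.FFF........]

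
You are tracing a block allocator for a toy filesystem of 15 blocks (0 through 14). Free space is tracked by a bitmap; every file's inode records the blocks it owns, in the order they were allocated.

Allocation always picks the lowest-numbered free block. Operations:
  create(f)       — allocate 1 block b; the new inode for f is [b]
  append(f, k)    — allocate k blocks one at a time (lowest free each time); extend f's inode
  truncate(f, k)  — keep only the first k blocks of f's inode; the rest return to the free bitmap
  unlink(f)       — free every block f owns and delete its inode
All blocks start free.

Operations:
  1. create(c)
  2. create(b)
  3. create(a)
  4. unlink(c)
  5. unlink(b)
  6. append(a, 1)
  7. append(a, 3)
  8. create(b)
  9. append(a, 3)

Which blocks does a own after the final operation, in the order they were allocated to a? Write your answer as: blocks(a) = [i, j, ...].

blocks(a) = [2, 0, 1, 3, 4, 6, 7, 8]

create(c): bitmap=F.............. | c=[0]
create(b): bitmap=FF............. | b=[1] c=[0]
create(a): bitmap=FFF............ | a=[2] b=[1] c=[0]
unlink(c): bitmap=.FF............ | a=[2] b=[1]
unlink(b): bitmap=..F............ | a=[2]
append(a, 1): bitmap=F.F............ | a=[2, 0]
append(a, 3): bitmap=FFFFF.......... | a=[2, 0, 1, 3, 4]
create(b): bitmap=FFFFFF......... | a=[2, 0, 1, 3, 4] b=[5]
append(a, 3): bitmap=FFFFFFFFF...... | a=[2, 0, 1, 3, 4, 6, 7, 8] b=[5]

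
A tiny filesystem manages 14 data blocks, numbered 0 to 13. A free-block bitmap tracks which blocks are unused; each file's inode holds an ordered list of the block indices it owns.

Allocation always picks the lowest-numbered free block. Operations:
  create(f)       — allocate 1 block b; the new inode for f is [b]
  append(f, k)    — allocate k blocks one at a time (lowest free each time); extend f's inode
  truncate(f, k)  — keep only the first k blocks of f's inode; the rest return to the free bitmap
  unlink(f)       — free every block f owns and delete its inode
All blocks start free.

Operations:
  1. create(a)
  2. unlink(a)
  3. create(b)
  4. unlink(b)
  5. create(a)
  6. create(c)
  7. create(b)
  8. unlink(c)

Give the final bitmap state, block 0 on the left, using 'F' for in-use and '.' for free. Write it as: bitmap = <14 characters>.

  1. create(a)  ⇒  F.............  {a→[0]}
  2. unlink(a)  ⇒  ..............  {}
  3. create(b)  ⇒  F.............  {b→[0]}
  4. unlink(b)  ⇒  ..............  {}
  5. create(a)  ⇒  F.............  {a→[0]}
  6. create(c)  ⇒  FF............  {a→[0]; c→[1]}
  7. create(b)  ⇒  FFF...........  {a→[0]; b→[2]; c→[1]}
  8. unlink(c)  ⇒  F.F...........  {a→[0]; b→[2]}

bitmap = F.F...........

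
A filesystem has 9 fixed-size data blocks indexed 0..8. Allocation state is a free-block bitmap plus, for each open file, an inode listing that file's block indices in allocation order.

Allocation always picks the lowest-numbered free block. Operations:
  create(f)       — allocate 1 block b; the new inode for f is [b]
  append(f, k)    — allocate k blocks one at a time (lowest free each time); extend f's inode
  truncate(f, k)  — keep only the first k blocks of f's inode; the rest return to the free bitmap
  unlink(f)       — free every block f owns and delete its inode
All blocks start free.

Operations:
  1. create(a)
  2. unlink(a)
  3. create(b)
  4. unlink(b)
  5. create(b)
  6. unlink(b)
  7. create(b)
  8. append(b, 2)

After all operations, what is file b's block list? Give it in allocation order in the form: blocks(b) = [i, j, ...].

  1. create(a)  ⇒  F........  {a→[0]}
  2. unlink(a)  ⇒  .........  {}
  3. create(b)  ⇒  F........  {b→[0]}
  4. unlink(b)  ⇒  .........  {}
  5. create(b)  ⇒  F........  {b→[0]}
  6. unlink(b)  ⇒  .........  {}
  7. create(b)  ⇒  F........  {b→[0]}
  8. append(b, 2)  ⇒  FFF......  {b→[0, 1, 2]}

blocks(b) = [0, 1, 2]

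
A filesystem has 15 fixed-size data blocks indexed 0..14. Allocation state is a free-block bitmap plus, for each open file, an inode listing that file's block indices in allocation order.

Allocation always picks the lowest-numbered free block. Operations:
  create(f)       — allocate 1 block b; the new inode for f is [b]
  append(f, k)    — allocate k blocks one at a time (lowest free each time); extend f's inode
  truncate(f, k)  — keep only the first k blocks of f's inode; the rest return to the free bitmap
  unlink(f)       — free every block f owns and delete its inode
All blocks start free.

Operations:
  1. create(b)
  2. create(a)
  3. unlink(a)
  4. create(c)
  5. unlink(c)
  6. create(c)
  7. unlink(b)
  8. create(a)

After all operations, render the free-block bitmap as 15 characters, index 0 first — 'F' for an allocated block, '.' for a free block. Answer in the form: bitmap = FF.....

bitmap = FF.............

[1] create(b) — b=0 (map F..............)
[2] create(a) — a=1 b=0 (map FF.............)
[3] unlink(a) — b=0 (map F..............)
[4] create(c) — b=0 c=1 (map FF.............)
[5] unlink(c) — b=0 (map F..............)
[6] create(c) — b=0 c=1 (map FF.............)
[7] unlink(b) — c=1 (map .F.............)
[8] create(a) — a=0 c=1 (map FF.............)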